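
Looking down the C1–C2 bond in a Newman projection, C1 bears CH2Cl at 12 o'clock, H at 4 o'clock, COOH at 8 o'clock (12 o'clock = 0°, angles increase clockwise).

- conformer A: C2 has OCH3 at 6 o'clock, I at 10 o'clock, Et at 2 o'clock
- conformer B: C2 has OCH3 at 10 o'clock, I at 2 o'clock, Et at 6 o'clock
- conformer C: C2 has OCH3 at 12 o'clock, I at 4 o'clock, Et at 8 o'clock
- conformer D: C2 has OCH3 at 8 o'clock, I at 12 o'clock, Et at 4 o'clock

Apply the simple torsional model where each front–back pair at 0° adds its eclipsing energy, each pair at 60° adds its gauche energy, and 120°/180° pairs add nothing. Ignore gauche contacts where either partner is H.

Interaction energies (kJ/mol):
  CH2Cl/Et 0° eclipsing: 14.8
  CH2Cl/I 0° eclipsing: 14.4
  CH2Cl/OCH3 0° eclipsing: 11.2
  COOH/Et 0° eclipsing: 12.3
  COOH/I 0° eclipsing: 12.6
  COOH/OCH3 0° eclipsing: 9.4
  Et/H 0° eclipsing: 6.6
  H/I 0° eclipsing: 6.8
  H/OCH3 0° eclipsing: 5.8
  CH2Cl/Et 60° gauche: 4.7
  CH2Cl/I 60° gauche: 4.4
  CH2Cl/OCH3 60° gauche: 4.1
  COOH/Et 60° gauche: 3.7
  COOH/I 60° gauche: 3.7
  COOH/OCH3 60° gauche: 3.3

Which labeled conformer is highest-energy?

A (staggered): CH2Cl–I gauche, CH2Cl–Et gauche, COOH–OCH3 gauche, COOH–I gauche; 4.4 + 4.7 + 3.3 + 3.7 = 16.1 kJ/mol.
B (staggered): CH2Cl–OCH3 gauche, CH2Cl–I gauche, COOH–OCH3 gauche, COOH–Et gauche; 4.1 + 4.4 + 3.3 + 3.7 = 15.5 kJ/mol.
C (eclipsed): CH2Cl–OCH3 eclipsed, H–I eclipsed, COOH–Et eclipsed; 11.2 + 6.8 + 12.3 = 30.3 kJ/mol.
D (eclipsed): CH2Cl–I eclipsed, H–Et eclipsed, COOH–OCH3 eclipsed; 14.4 + 6.6 + 9.4 = 30.4 kJ/mol.
D has the highest total (30.4 kJ/mol).

D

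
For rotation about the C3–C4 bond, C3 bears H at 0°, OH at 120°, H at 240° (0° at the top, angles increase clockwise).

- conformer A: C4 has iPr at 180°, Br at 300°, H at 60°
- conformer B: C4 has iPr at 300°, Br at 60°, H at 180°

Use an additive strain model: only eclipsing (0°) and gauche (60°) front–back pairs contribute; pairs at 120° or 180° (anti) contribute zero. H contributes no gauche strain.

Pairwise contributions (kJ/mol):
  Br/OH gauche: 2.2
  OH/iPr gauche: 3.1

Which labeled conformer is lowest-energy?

A (staggered): OH(120°)/iPr(180°) gauche 3.1 → 3.1 kJ/mol.
B (staggered): OH(120°)/Br(60°) gauche 2.2 → 2.2 kJ/mol.
B has the lowest total (2.2 kJ/mol).

B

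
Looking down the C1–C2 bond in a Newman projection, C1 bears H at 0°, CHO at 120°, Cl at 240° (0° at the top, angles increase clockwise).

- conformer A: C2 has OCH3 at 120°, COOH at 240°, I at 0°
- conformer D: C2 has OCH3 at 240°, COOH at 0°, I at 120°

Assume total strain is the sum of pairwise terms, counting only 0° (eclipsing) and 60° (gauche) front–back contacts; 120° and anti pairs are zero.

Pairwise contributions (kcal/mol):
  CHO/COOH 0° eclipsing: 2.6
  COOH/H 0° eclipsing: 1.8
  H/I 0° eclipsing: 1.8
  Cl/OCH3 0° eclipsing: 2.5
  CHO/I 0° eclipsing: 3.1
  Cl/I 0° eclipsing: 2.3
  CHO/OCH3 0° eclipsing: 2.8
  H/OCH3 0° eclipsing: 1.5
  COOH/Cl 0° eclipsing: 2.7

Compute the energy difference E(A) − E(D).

A (eclipsed): H(0°)/I(0°) eclipsed 1.8; CHO(120°)/OCH3(120°) eclipsed 2.8; Cl(240°)/COOH(240°) eclipsed 2.7 → 7.3 kcal/mol.
D (eclipsed): H(0°)/COOH(0°) eclipsed 1.8; CHO(120°)/I(120°) eclipsed 3.1; Cl(240°)/OCH3(240°) eclipsed 2.5 → 7.4 kcal/mol.
E(A) − E(D) = 7.3 − 7.4 = -0.1 kcal/mol.

-0.1 kcal/mol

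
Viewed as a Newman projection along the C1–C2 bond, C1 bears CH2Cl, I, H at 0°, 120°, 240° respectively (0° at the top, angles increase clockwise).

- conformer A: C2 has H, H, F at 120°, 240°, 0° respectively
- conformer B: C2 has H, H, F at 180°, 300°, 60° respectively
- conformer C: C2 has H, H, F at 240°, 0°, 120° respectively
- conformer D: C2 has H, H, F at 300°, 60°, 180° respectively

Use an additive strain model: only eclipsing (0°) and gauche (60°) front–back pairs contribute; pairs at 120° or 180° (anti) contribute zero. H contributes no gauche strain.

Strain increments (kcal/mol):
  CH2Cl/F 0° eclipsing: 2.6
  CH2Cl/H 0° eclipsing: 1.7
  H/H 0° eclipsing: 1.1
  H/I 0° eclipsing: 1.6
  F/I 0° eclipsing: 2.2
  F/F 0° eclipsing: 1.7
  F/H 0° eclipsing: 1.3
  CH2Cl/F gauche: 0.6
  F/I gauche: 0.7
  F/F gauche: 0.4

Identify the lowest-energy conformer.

A (eclipsed): CH2Cl–F eclipsed, I–H eclipsed, H–H eclipsed; 2.6 + 1.6 + 1.1 = 5.3 kcal/mol.
B (staggered): CH2Cl–F gauche, I–F gauche; 0.6 + 0.7 = 1.3 kcal/mol.
C (eclipsed): CH2Cl–H eclipsed, I–F eclipsed, H–H eclipsed; 1.7 + 2.2 + 1.1 = 5.0 kcal/mol.
D (staggered): I–F gauche; 0.7 = 0.7 kcal/mol.
D has the lowest total (0.7 kcal/mol).

D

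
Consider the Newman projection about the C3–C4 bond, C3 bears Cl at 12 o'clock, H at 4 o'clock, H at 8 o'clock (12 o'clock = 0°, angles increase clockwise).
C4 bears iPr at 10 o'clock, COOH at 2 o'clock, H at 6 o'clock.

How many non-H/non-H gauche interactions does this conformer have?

Non-H gauche pairs: Cl(0°)/iPr(300°); Cl(0°)/COOH(60°) — 2 interactions.

2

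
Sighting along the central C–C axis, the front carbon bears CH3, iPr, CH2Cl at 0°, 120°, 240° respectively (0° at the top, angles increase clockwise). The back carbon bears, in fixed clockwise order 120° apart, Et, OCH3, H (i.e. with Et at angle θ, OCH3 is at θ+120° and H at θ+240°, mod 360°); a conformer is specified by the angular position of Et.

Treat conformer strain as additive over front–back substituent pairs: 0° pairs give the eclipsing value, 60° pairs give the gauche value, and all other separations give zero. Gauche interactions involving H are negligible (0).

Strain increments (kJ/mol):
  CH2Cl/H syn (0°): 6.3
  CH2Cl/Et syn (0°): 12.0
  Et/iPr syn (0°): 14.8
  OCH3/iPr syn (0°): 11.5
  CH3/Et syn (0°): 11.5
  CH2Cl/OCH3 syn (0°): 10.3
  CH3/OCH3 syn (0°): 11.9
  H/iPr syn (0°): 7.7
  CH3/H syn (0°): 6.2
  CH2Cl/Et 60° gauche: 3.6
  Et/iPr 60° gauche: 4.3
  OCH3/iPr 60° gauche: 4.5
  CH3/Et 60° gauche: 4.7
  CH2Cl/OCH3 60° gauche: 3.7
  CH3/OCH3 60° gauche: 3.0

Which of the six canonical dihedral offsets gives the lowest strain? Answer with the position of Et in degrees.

180°

Et at 0° (eclipsed): CH3–Et eclipsed, iPr–OCH3 eclipsed, CH2Cl–H eclipsed; 11.5 + 11.5 + 6.3 = 29.3 kJ/mol.
Et at 60° (staggered): CH3–Et gauche, iPr–Et gauche, iPr–OCH3 gauche, CH2Cl–OCH3 gauche; 4.7 + 4.3 + 4.5 + 3.7 = 17.2 kJ/mol.
Et at 120° (eclipsed): CH3–H eclipsed, iPr–Et eclipsed, CH2Cl–OCH3 eclipsed; 6.2 + 14.8 + 10.3 = 31.3 kJ/mol.
Et at 180° (staggered): CH3–OCH3 gauche, iPr–Et gauche, CH2Cl–Et gauche, CH2Cl–OCH3 gauche; 3.0 + 4.3 + 3.6 + 3.7 = 14.6 kJ/mol.
Et at 240° (eclipsed): CH3–OCH3 eclipsed, iPr–H eclipsed, CH2Cl–Et eclipsed; 11.9 + 7.7 + 12.0 = 31.6 kJ/mol.
Et at 300° (staggered): CH3–Et gauche, CH3–OCH3 gauche, iPr–OCH3 gauche, CH2Cl–Et gauche; 4.7 + 3.0 + 4.5 + 3.6 = 15.8 kJ/mol.
The minimum (14.6 kJ/mol) occurs with Et at 180°.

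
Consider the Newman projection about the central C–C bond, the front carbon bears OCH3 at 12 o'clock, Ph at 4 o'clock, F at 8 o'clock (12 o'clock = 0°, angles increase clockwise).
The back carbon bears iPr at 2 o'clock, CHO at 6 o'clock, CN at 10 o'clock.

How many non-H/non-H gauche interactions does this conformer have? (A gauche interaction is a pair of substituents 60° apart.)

Non-H gauche pairs: OCH3(0°)/iPr(60°); OCH3(0°)/CN(300°); Ph(120°)/iPr(60°); Ph(120°)/CHO(180°); F(240°)/CHO(180°); F(240°)/CN(300°) — 6 interactions.

6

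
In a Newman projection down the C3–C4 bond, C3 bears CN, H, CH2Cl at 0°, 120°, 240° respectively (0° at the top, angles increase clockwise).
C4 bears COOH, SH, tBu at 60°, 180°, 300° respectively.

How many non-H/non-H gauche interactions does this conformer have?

4

Non-H gauche pairs: CN(0°)/COOH(60°); CN(0°)/tBu(300°); CH2Cl(240°)/SH(180°); CH2Cl(240°)/tBu(300°) — 4 interactions.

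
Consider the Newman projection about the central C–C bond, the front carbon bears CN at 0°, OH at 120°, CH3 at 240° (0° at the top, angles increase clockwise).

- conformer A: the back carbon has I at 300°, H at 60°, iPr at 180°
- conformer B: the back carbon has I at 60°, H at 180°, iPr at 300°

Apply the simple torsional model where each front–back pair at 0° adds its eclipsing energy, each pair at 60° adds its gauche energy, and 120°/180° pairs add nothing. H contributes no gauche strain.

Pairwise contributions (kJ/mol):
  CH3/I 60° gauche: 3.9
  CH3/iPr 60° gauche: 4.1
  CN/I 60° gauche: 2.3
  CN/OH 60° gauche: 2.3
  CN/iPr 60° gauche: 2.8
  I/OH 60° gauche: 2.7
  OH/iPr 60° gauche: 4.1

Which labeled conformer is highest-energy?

A

A (staggered): CN–I gauche, OH–iPr gauche, CH3–I gauche, CH3–iPr gauche; 2.3 + 4.1 + 3.9 + 4.1 = 14.4 kJ/mol.
B (staggered): CN–I gauche, CN–iPr gauche, OH–I gauche, CH3–iPr gauche; 2.3 + 2.8 + 2.7 + 4.1 = 11.9 kJ/mol.
A has the highest total (14.4 kJ/mol).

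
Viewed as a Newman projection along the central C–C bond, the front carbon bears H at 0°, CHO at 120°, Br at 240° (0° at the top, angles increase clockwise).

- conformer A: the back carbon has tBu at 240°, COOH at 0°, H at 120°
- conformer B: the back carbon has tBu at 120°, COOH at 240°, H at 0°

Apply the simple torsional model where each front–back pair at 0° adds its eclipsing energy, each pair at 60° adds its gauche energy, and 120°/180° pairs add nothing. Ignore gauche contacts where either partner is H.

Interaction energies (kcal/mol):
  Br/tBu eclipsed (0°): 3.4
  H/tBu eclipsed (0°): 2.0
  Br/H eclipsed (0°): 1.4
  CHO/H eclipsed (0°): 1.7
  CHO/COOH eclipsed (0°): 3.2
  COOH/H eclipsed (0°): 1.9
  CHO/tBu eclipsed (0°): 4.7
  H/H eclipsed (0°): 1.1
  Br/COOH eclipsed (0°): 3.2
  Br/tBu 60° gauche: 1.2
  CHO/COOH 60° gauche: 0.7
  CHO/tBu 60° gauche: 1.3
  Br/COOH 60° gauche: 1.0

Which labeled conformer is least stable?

B

A (eclipsed): H–COOH eclipsed, CHO–H eclipsed, Br–tBu eclipsed; 1.9 + 1.7 + 3.4 = 7.0 kcal/mol.
B (eclipsed): H–H eclipsed, CHO–tBu eclipsed, Br–COOH eclipsed; 1.1 + 4.7 + 3.2 = 9.0 kcal/mol.
B has the highest total (9.0 kcal/mol).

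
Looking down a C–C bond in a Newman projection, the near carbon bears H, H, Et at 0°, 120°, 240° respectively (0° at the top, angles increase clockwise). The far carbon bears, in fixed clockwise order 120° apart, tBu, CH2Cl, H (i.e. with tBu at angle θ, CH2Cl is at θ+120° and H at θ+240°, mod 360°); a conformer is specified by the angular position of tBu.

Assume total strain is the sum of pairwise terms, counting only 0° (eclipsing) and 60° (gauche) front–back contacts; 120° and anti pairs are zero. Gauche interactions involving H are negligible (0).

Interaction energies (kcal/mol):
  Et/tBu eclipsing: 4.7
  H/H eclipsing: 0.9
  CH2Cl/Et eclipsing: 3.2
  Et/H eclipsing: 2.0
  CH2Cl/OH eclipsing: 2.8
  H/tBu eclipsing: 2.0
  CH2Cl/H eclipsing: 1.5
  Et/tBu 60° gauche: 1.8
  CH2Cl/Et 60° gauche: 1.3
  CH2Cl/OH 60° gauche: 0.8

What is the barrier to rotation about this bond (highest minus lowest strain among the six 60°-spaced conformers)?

tBu at 0° is eclipsed. H at 0° is eclipsed with tBu at 0° (2.0); H at 120° is eclipsed with CH2Cl at 120° (1.5); Et at 240° is eclipsed with H at 240° (2.0). Total 5.5 kcal/mol.
tBu at 60° is staggered. Et at 240° is gauche with CH2Cl at 180° (1.3). Total 1.3 kcal/mol.
tBu at 120° is eclipsed. H at 0° is eclipsed with H at 0° (0.9); H at 120° is eclipsed with tBu at 120° (2.0); Et at 240° is eclipsed with CH2Cl at 240° (3.2). Total 6.1 kcal/mol.
tBu at 180° is staggered. Et at 240° is gauche with tBu at 180° (1.8); Et at 240° is gauche with CH2Cl at 300° (1.3). Total 3.1 kcal/mol.
tBu at 240° is eclipsed. H at 0° is eclipsed with CH2Cl at 0° (1.5); H at 120° is eclipsed with H at 120° (0.9); Et at 240° is eclipsed with tBu at 240° (4.7). Total 7.1 kcal/mol.
tBu at 300° is staggered. Et at 240° is gauche with tBu at 300° (1.8). Total 1.8 kcal/mol.
Max at 240° (7.1 kcal/mol), min at 60° (1.3 kcal/mol); barrier = 5.8 kcal/mol.

5.8 kcal/mol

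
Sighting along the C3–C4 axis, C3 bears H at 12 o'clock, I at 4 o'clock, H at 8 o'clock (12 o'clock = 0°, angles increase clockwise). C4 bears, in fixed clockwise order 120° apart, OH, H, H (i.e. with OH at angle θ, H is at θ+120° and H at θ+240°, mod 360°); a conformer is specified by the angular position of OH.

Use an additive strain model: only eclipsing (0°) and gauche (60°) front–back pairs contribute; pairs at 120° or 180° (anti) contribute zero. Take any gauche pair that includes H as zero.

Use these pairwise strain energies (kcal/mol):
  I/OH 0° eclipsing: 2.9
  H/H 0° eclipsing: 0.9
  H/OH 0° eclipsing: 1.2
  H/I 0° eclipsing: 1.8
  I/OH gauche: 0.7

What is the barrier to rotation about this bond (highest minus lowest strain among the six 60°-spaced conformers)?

OH at 0° (eclipsed): H(0°)/OH(0°) eclipsed 1.2; I(120°)/H(120°) eclipsed 1.8; H(240°)/H(240°) eclipsed 0.9 → 3.9 kcal/mol.
OH at 60° (staggered): I(120°)/OH(60°) gauche 0.7 → 0.7 kcal/mol.
OH at 120° (eclipsed): H(0°)/H(0°) eclipsed 0.9; I(120°)/OH(120°) eclipsed 2.9; H(240°)/H(240°) eclipsed 0.9 → 4.7 kcal/mol.
OH at 180° (staggered): I(120°)/OH(180°) gauche 0.7 → 0.7 kcal/mol.
OH at 240° (eclipsed): H(0°)/H(0°) eclipsed 0.9; I(120°)/H(120°) eclipsed 1.8; H(240°)/OH(240°) eclipsed 1.2 → 3.9 kcal/mol.
OH at 300° (staggered): no non-H gauche contacts → 0.0 kcal/mol.
Max at 120° (4.7 kcal/mol), min at 300° (0.0 kcal/mol); barrier = 4.7 kcal/mol.

4.7 kcal/mol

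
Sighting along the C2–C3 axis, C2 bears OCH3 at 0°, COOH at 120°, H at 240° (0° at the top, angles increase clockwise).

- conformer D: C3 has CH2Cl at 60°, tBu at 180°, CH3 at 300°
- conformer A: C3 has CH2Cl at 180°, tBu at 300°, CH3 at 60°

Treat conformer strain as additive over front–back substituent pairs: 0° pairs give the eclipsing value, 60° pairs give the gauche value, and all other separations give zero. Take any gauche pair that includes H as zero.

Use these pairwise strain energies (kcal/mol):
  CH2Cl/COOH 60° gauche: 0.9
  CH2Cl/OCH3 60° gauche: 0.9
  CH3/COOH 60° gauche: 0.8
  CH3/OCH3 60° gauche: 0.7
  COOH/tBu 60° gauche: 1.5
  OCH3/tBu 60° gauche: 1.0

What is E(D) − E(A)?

D (staggered): OCH3(0°)/CH2Cl(60°) gauche 0.9; OCH3(0°)/CH3(300°) gauche 0.7; COOH(120°)/CH2Cl(60°) gauche 0.9; COOH(120°)/tBu(180°) gauche 1.5 → 4.0 kcal/mol.
A (staggered): OCH3(0°)/tBu(300°) gauche 1.0; OCH3(0°)/CH3(60°) gauche 0.7; COOH(120°)/CH2Cl(180°) gauche 0.9; COOH(120°)/CH3(60°) gauche 0.8 → 3.4 kcal/mol.
E(D) − E(A) = 4.0 − 3.4 = +0.6 kcal/mol.

+0.6 kcal/mol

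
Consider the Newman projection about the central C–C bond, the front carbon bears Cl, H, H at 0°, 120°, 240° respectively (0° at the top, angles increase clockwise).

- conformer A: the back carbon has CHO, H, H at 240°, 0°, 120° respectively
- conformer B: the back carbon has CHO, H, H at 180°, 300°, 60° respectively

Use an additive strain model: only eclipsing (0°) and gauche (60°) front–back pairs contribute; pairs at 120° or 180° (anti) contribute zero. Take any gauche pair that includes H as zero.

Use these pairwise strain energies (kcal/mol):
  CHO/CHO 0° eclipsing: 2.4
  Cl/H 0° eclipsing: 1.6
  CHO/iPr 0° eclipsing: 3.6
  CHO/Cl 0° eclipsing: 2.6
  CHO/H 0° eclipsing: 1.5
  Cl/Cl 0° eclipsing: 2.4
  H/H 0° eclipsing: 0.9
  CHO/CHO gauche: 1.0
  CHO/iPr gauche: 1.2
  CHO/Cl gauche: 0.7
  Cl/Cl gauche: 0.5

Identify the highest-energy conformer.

A (eclipsed): Cl–H eclipsed, H–H eclipsed, H–CHO eclipsed; 1.6 + 0.9 + 1.5 = 4.0 kcal/mol.
B (staggered): no non-H gauche contacts → 0.0 kcal/mol.
A has the highest total (4.0 kcal/mol).

A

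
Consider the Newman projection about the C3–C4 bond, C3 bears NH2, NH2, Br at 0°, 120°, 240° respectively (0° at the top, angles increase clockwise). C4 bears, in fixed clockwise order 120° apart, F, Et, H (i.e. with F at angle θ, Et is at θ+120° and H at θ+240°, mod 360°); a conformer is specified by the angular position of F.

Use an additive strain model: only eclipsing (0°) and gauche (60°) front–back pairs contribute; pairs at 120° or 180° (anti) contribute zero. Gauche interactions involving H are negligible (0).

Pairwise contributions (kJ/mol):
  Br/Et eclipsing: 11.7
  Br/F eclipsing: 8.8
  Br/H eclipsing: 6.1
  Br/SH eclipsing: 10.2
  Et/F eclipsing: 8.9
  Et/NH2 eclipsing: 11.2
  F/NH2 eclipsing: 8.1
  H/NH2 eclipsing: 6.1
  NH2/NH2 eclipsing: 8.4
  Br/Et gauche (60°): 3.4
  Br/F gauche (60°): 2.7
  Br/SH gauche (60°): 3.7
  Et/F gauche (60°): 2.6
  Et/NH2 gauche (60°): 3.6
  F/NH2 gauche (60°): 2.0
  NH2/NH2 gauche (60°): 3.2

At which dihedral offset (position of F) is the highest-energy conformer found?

240°

F at 0° (eclipsed): NH2–F eclipsed, NH2–Et eclipsed, Br–H eclipsed; 8.1 + 11.2 + 6.1 = 25.4 kJ/mol.
F at 60° (staggered): NH2–F gauche, NH2–F gauche, NH2–Et gauche, Br–Et gauche; 2.0 + 2.0 + 3.6 + 3.4 = 11.0 kJ/mol.
F at 120° (eclipsed): NH2–H eclipsed, NH2–F eclipsed, Br–Et eclipsed; 6.1 + 8.1 + 11.7 = 25.9 kJ/mol.
F at 180° (staggered): NH2–Et gauche, NH2–F gauche, Br–F gauche, Br–Et gauche; 3.6 + 2.0 + 2.7 + 3.4 = 11.7 kJ/mol.
F at 240° (eclipsed): NH2–Et eclipsed, NH2–H eclipsed, Br–F eclipsed; 11.2 + 6.1 + 8.8 = 26.1 kJ/mol.
F at 300° (staggered): NH2–F gauche, NH2–Et gauche, NH2–Et gauche, Br–F gauche; 2.0 + 3.6 + 3.6 + 2.7 = 11.9 kJ/mol.
The maximum (26.1 kJ/mol) occurs with F at 240°.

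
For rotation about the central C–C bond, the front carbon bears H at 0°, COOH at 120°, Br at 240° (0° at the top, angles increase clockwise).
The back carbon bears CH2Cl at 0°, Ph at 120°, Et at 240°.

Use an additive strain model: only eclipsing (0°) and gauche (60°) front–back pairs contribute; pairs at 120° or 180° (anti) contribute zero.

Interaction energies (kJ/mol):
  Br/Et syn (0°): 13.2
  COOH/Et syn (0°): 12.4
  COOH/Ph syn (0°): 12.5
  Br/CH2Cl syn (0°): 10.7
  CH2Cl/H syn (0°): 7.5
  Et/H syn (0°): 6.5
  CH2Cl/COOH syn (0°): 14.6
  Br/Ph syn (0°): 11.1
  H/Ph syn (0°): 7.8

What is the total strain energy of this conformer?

This conformer (eclipsed): H(0°)/CH2Cl(0°) eclipsed 7.5; COOH(120°)/Ph(120°) eclipsed 12.5; Br(240°)/Et(240°) eclipsed 13.2 → 33.2 kJ/mol.

33.2 kJ/mol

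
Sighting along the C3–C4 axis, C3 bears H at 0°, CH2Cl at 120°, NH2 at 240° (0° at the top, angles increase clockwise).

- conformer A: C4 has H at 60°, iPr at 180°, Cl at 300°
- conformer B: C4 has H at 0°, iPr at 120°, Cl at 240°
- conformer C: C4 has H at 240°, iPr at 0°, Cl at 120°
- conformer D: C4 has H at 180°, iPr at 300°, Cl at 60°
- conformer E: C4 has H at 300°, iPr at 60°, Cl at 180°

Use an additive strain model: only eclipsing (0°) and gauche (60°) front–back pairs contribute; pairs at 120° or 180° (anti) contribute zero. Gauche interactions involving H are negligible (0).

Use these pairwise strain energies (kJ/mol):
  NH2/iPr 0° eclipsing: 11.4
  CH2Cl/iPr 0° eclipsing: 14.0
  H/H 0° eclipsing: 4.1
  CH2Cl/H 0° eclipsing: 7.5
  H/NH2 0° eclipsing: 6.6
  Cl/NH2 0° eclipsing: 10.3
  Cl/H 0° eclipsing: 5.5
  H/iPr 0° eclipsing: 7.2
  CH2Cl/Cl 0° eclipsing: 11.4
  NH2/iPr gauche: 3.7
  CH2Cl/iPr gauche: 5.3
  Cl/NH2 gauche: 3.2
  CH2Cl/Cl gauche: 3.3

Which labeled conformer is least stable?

A (staggered): CH2Cl(120°)/iPr(180°) gauche 5.3; NH2(240°)/iPr(180°) gauche 3.7; NH2(240°)/Cl(300°) gauche 3.2 → 12.2 kJ/mol.
B (eclipsed): H(0°)/H(0°) eclipsed 4.1; CH2Cl(120°)/iPr(120°) eclipsed 14.0; NH2(240°)/Cl(240°) eclipsed 10.3 → 28.4 kJ/mol.
C (eclipsed): H(0°)/iPr(0°) eclipsed 7.2; CH2Cl(120°)/Cl(120°) eclipsed 11.4; NH2(240°)/H(240°) eclipsed 6.6 → 25.2 kJ/mol.
D (staggered): CH2Cl(120°)/Cl(60°) gauche 3.3; NH2(240°)/iPr(300°) gauche 3.7 → 7.0 kJ/mol.
E (staggered): CH2Cl(120°)/iPr(60°) gauche 5.3; CH2Cl(120°)/Cl(180°) gauche 3.3; NH2(240°)/Cl(180°) gauche 3.2 → 11.8 kJ/mol.
B has the highest total (28.4 kJ/mol).

B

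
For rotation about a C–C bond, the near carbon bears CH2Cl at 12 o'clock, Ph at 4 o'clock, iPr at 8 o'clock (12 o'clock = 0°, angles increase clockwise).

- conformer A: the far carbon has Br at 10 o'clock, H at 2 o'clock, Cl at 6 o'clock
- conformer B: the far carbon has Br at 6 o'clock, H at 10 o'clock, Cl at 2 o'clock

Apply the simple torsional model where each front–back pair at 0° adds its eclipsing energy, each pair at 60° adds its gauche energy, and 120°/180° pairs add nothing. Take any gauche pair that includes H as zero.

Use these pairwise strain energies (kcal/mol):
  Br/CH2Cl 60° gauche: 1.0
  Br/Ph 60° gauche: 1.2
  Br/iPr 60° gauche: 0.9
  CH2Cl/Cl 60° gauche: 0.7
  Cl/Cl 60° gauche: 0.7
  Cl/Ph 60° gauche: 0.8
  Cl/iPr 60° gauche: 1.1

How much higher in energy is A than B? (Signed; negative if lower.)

A (staggered): CH2Cl(0°)/Br(300°) gauche 1.0; Ph(120°)/Cl(180°) gauche 0.8; iPr(240°)/Br(300°) gauche 0.9; iPr(240°)/Cl(180°) gauche 1.1 → 3.8 kcal/mol.
B (staggered): CH2Cl(0°)/Cl(60°) gauche 0.7; Ph(120°)/Br(180°) gauche 1.2; Ph(120°)/Cl(60°) gauche 0.8; iPr(240°)/Br(180°) gauche 0.9 → 3.6 kcal/mol.
E(A) − E(B) = 3.8 − 3.6 = +0.2 kcal/mol.

+0.2 kcal/mol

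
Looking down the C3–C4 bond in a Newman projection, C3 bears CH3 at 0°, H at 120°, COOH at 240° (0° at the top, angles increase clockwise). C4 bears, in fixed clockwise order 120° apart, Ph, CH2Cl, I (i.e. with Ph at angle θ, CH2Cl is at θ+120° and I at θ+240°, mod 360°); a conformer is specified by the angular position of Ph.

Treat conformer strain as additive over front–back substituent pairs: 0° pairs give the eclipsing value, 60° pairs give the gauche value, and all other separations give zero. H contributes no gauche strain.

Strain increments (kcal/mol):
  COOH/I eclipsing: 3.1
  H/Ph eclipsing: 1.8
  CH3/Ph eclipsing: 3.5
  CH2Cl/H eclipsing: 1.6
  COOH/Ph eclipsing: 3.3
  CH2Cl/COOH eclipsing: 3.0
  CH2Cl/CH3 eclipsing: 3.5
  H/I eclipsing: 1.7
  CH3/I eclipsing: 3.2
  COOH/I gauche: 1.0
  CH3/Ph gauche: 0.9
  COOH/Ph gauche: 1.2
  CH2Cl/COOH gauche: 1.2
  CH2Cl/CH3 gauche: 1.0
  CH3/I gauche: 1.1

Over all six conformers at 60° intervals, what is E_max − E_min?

Ph at 0° (eclipsed): CH3–Ph eclipsed, H–CH2Cl eclipsed, COOH–I eclipsed; 3.5 + 1.6 + 3.1 = 8.2 kcal/mol.
Ph at 60° (staggered): CH3–Ph gauche, CH3–I gauche, COOH–CH2Cl gauche, COOH–I gauche; 0.9 + 1.1 + 1.2 + 1.0 = 4.2 kcal/mol.
Ph at 120° (eclipsed): CH3–I eclipsed, H–Ph eclipsed, COOH–CH2Cl eclipsed; 3.2 + 1.8 + 3.0 = 8.0 kcal/mol.
Ph at 180° (staggered): CH3–CH2Cl gauche, CH3–I gauche, COOH–Ph gauche, COOH–CH2Cl gauche; 1.0 + 1.1 + 1.2 + 1.2 = 4.5 kcal/mol.
Ph at 240° (eclipsed): CH3–CH2Cl eclipsed, H–I eclipsed, COOH–Ph eclipsed; 3.5 + 1.7 + 3.3 = 8.5 kcal/mol.
Ph at 300° (staggered): CH3–Ph gauche, CH3–CH2Cl gauche, COOH–Ph gauche, COOH–I gauche; 0.9 + 1.0 + 1.2 + 1.0 = 4.1 kcal/mol.
Max at 240° (8.5 kcal/mol), min at 300° (4.1 kcal/mol); barrier = 4.4 kcal/mol.

4.4 kcal/mol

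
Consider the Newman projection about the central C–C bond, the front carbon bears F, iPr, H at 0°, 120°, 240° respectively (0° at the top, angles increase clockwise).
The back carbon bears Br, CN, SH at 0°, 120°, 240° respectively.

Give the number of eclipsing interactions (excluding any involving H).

2

Non-H eclipsing pairs: F(0°)/Br(0°); iPr(120°)/CN(120°) — 2 interactions.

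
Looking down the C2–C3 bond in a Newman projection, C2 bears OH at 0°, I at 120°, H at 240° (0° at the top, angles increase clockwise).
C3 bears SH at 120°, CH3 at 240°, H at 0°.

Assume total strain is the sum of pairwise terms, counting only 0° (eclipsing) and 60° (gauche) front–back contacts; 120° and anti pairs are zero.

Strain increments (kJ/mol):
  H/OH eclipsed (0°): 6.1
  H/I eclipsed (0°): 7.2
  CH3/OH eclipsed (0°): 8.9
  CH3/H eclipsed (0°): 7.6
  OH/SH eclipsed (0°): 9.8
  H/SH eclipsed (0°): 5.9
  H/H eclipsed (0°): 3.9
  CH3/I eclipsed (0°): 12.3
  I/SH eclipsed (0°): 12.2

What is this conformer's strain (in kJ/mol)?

This conformer (eclipsed): OH–H eclipsed, I–SH eclipsed, H–CH3 eclipsed; 6.1 + 12.2 + 7.6 = 25.9 kJ/mol.

25.9 kJ/mol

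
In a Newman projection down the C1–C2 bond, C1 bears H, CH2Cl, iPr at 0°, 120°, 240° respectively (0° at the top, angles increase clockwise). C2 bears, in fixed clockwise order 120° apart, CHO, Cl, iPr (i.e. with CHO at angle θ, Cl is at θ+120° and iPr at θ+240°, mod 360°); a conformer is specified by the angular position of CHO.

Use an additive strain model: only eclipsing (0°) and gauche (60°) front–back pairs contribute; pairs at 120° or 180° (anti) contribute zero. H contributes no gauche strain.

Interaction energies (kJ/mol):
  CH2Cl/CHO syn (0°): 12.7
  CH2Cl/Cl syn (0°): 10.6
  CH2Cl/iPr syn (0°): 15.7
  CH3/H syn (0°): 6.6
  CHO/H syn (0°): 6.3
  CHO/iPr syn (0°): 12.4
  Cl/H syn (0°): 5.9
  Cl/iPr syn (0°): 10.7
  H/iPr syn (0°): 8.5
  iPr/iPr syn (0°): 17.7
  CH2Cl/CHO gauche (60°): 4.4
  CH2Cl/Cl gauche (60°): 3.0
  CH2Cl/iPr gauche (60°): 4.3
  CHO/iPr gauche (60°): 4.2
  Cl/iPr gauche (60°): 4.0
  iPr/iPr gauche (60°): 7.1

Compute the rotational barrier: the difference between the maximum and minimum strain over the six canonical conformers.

17.7 kJ/mol

CHO at 0° (eclipsed): H(0°)/CHO(0°) eclipsed 6.3; CH2Cl(120°)/Cl(120°) eclipsed 10.6; iPr(240°)/iPr(240°) eclipsed 17.7 → 34.6 kJ/mol.
CHO at 60° (staggered): CH2Cl(120°)/CHO(60°) gauche 4.4; CH2Cl(120°)/Cl(180°) gauche 3.0; iPr(240°)/Cl(180°) gauche 4.0; iPr(240°)/iPr(300°) gauche 7.1 → 18.5 kJ/mol.
CHO at 120° (eclipsed): H(0°)/iPr(0°) eclipsed 8.5; CH2Cl(120°)/CHO(120°) eclipsed 12.7; iPr(240°)/Cl(240°) eclipsed 10.7 → 31.9 kJ/mol.
CHO at 180° (staggered): CH2Cl(120°)/CHO(180°) gauche 4.4; CH2Cl(120°)/iPr(60°) gauche 4.3; iPr(240°)/CHO(180°) gauche 4.2; iPr(240°)/Cl(300°) gauche 4.0 → 16.9 kJ/mol.
CHO at 240° (eclipsed): H(0°)/Cl(0°) eclipsed 5.9; CH2Cl(120°)/iPr(120°) eclipsed 15.7; iPr(240°)/CHO(240°) eclipsed 12.4 → 34.0 kJ/mol.
CHO at 300° (staggered): CH2Cl(120°)/Cl(60°) gauche 3.0; CH2Cl(120°)/iPr(180°) gauche 4.3; iPr(240°)/CHO(300°) gauche 4.2; iPr(240°)/iPr(180°) gauche 7.1 → 18.6 kJ/mol.
Max at 0° (34.6 kJ/mol), min at 180° (16.9 kJ/mol); barrier = 17.7 kJ/mol.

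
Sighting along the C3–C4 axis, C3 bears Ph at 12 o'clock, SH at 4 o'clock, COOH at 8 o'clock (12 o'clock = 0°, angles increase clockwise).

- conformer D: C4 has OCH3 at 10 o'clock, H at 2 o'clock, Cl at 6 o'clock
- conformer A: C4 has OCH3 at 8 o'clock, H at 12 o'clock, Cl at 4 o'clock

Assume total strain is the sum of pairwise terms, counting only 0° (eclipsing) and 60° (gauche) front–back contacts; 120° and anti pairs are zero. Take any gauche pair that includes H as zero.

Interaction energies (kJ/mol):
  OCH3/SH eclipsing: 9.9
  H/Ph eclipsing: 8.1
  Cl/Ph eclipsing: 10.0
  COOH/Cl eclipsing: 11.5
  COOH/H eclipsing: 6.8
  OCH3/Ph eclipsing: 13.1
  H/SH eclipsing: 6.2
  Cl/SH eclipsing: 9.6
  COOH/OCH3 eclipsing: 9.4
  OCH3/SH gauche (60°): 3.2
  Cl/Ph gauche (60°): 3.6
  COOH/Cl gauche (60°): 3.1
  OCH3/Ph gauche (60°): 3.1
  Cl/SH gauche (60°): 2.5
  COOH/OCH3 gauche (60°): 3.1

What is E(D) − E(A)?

D (staggered): Ph(0°)/OCH3(300°) gauche 3.1; SH(120°)/Cl(180°) gauche 2.5; COOH(240°)/OCH3(300°) gauche 3.1; COOH(240°)/Cl(180°) gauche 3.1 → 11.8 kJ/mol.
A (eclipsed): Ph(0°)/H(0°) eclipsed 8.1; SH(120°)/Cl(120°) eclipsed 9.6; COOH(240°)/OCH3(240°) eclipsed 9.4 → 27.1 kJ/mol.
E(D) − E(A) = 11.8 − 27.1 = -15.3 kJ/mol.

-15.3 kJ/mol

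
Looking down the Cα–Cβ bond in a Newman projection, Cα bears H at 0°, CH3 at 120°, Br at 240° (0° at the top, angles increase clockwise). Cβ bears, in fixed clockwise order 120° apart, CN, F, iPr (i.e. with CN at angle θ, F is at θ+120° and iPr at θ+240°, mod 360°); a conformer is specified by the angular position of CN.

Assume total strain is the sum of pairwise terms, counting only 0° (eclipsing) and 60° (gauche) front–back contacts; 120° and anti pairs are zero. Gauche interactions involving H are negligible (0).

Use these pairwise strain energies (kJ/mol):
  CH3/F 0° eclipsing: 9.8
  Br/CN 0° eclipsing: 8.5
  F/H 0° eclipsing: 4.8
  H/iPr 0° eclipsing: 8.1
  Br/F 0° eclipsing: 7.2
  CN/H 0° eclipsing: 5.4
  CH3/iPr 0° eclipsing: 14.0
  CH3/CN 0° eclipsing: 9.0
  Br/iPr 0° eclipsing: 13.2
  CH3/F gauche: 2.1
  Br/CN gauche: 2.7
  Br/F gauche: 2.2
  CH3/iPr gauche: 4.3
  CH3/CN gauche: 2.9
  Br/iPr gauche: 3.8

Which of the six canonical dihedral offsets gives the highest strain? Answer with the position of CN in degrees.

0°

CN at 0° (eclipsed): H–CN eclipsed, CH3–F eclipsed, Br–iPr eclipsed; 5.4 + 9.8 + 13.2 = 28.4 kJ/mol.
CN at 60° (staggered): CH3–CN gauche, CH3–F gauche, Br–F gauche, Br–iPr gauche; 2.9 + 2.1 + 2.2 + 3.8 = 11.0 kJ/mol.
CN at 120° (eclipsed): H–iPr eclipsed, CH3–CN eclipsed, Br–F eclipsed; 8.1 + 9.0 + 7.2 = 24.3 kJ/mol.
CN at 180° (staggered): CH3–CN gauche, CH3–iPr gauche, Br–CN gauche, Br–F gauche; 2.9 + 4.3 + 2.7 + 2.2 = 12.1 kJ/mol.
CN at 240° (eclipsed): H–F eclipsed, CH3–iPr eclipsed, Br–CN eclipsed; 4.8 + 14.0 + 8.5 = 27.3 kJ/mol.
CN at 300° (staggered): CH3–F gauche, CH3–iPr gauche, Br–CN gauche, Br–iPr gauche; 2.1 + 4.3 + 2.7 + 3.8 = 12.9 kJ/mol.
The maximum (28.4 kJ/mol) occurs with CN at 0°.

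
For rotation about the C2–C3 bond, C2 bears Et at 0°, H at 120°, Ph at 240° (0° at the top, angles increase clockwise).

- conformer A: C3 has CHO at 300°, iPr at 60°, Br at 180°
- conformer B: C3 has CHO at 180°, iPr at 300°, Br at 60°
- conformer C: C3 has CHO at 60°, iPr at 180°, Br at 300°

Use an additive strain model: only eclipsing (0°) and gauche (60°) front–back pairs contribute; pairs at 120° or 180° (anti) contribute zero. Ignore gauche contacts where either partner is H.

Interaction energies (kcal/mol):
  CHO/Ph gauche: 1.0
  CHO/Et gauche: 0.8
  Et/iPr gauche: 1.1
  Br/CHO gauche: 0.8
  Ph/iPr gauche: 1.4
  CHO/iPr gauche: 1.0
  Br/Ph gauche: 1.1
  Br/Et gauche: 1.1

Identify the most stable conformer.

A

A is staggered. Et at 0° is gauche with CHO at 300° (0.8); Et at 0° is gauche with iPr at 60° (1.1); Ph at 240° is gauche with CHO at 300° (1.0); Ph at 240° is gauche with Br at 180° (1.1). Total 4.0 kcal/mol.
B is staggered. Et at 0° is gauche with iPr at 300° (1.1); Et at 0° is gauche with Br at 60° (1.1); Ph at 240° is gauche with CHO at 180° (1.0); Ph at 240° is gauche with iPr at 300° (1.4). Total 4.6 kcal/mol.
C is staggered. Et at 0° is gauche with CHO at 60° (0.8); Et at 0° is gauche with Br at 300° (1.1); Ph at 240° is gauche with iPr at 180° (1.4); Ph at 240° is gauche with Br at 300° (1.1). Total 4.4 kcal/mol.
A has the lowest total (4.0 kcal/mol).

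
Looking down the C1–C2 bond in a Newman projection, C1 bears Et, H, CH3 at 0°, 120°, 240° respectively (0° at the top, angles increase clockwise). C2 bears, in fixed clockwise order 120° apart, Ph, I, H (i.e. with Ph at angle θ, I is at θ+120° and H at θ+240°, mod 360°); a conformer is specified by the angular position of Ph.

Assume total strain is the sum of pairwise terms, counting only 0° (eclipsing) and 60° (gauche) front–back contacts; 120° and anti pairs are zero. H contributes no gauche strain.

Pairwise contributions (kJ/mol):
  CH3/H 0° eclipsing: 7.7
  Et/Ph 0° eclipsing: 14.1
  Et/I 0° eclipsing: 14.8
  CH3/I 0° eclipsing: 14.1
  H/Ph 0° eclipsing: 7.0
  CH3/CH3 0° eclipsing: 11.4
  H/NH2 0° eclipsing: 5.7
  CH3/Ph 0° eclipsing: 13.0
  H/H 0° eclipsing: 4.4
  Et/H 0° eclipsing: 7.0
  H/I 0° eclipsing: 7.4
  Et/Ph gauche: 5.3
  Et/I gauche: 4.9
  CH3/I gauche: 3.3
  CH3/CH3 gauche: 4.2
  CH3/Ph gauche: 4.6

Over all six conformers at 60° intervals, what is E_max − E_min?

Ph at 0° (eclipsed): Et(0°)/Ph(0°) eclipsed 14.1; H(120°)/I(120°) eclipsed 7.4; CH3(240°)/H(240°) eclipsed 7.7 → 29.2 kJ/mol.
Ph at 60° (staggered): Et(0°)/Ph(60°) gauche 5.3; CH3(240°)/I(180°) gauche 3.3 → 8.6 kJ/mol.
Ph at 120° (eclipsed): Et(0°)/H(0°) eclipsed 7.0; H(120°)/Ph(120°) eclipsed 7.0; CH3(240°)/I(240°) eclipsed 14.1 → 28.1 kJ/mol.
Ph at 180° (staggered): Et(0°)/I(300°) gauche 4.9; CH3(240°)/Ph(180°) gauche 4.6; CH3(240°)/I(300°) gauche 3.3 → 12.8 kJ/mol.
Ph at 240° (eclipsed): Et(0°)/I(0°) eclipsed 14.8; H(120°)/H(120°) eclipsed 4.4; CH3(240°)/Ph(240°) eclipsed 13.0 → 32.2 kJ/mol.
Ph at 300° (staggered): Et(0°)/Ph(300°) gauche 5.3; Et(0°)/I(60°) gauche 4.9; CH3(240°)/Ph(300°) gauche 4.6 → 14.8 kJ/mol.
Max at 240° (32.2 kJ/mol), min at 60° (8.6 kJ/mol); barrier = 23.6 kJ/mol.

23.6 kJ/mol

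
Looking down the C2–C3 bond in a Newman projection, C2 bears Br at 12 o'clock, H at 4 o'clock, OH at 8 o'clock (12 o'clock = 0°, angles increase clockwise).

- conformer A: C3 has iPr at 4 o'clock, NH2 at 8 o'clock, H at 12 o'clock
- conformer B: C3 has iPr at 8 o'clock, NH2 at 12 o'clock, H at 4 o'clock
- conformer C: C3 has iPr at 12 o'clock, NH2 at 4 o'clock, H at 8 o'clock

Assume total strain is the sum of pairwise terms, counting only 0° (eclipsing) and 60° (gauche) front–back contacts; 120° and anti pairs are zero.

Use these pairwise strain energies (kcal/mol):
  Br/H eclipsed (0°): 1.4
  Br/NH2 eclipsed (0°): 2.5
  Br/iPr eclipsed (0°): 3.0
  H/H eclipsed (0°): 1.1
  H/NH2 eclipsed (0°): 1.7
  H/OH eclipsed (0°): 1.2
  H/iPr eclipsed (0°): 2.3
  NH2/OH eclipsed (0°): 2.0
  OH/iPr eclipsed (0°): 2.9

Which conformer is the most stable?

A

A (eclipsed): Br–H eclipsed, H–iPr eclipsed, OH–NH2 eclipsed; 1.4 + 2.3 + 2.0 = 5.7 kcal/mol.
B (eclipsed): Br–NH2 eclipsed, H–H eclipsed, OH–iPr eclipsed; 2.5 + 1.1 + 2.9 = 6.5 kcal/mol.
C (eclipsed): Br–iPr eclipsed, H–NH2 eclipsed, OH–H eclipsed; 3.0 + 1.7 + 1.2 = 5.9 kcal/mol.
A has the lowest total (5.7 kcal/mol).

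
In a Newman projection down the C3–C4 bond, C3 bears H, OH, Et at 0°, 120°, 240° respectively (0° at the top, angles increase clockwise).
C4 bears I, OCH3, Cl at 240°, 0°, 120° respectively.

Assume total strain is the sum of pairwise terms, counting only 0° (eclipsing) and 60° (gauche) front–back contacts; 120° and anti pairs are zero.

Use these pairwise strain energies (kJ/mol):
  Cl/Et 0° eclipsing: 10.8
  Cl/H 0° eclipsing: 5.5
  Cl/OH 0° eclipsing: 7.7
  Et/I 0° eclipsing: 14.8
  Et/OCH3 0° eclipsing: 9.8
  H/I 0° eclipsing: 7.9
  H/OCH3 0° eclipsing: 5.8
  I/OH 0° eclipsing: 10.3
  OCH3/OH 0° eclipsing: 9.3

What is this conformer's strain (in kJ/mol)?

This conformer (eclipsed): H(0°)/OCH3(0°) eclipsed 5.8; OH(120°)/Cl(120°) eclipsed 7.7; Et(240°)/I(240°) eclipsed 14.8 → 28.3 kJ/mol.

28.3 kJ/mol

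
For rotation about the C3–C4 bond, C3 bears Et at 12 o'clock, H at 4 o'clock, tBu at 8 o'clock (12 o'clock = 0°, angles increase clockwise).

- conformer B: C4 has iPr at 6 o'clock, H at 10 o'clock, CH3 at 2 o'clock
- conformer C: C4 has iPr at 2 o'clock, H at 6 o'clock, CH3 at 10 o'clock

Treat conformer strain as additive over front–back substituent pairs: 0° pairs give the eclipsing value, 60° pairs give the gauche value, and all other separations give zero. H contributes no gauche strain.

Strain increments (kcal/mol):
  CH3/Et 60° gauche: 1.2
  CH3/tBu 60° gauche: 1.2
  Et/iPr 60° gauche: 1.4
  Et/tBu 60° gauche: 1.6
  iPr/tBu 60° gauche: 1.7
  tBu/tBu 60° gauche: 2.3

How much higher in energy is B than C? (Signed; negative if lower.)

B (staggered): Et–CH3 gauche, tBu–iPr gauche; 1.2 + 1.7 = 2.9 kcal/mol.
C (staggered): Et–iPr gauche, Et–CH3 gauche, tBu–CH3 gauche; 1.4 + 1.2 + 1.2 = 3.8 kcal/mol.
E(B) − E(C) = 2.9 − 3.8 = -0.9 kcal/mol.

-0.9 kcal/mol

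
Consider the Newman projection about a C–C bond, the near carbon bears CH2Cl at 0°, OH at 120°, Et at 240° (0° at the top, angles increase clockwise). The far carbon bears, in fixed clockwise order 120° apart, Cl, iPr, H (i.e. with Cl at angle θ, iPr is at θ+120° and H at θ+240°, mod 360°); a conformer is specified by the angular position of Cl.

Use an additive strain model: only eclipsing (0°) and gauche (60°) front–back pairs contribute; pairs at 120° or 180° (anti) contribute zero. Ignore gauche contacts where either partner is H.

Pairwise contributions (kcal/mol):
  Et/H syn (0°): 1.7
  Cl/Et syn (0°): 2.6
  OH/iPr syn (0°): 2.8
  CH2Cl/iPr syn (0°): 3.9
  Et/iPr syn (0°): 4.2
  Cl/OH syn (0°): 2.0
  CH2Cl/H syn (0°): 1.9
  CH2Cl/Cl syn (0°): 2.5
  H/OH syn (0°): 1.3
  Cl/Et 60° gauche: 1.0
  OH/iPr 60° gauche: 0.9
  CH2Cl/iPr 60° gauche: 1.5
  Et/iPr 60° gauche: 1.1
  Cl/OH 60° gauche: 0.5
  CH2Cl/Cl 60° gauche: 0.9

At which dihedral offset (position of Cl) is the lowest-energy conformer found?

60°

Cl at 0° (eclipsed): CH2Cl(0°)/Cl(0°) eclipsed 2.5; OH(120°)/iPr(120°) eclipsed 2.8; Et(240°)/H(240°) eclipsed 1.7 → 7.0 kcal/mol.
Cl at 60° (staggered): CH2Cl(0°)/Cl(60°) gauche 0.9; OH(120°)/Cl(60°) gauche 0.5; OH(120°)/iPr(180°) gauche 0.9; Et(240°)/iPr(180°) gauche 1.1 → 3.4 kcal/mol.
Cl at 120° (eclipsed): CH2Cl(0°)/H(0°) eclipsed 1.9; OH(120°)/Cl(120°) eclipsed 2.0; Et(240°)/iPr(240°) eclipsed 4.2 → 8.1 kcal/mol.
Cl at 180° (staggered): CH2Cl(0°)/iPr(300°) gauche 1.5; OH(120°)/Cl(180°) gauche 0.5; Et(240°)/Cl(180°) gauche 1.0; Et(240°)/iPr(300°) gauche 1.1 → 4.1 kcal/mol.
Cl at 240° (eclipsed): CH2Cl(0°)/iPr(0°) eclipsed 3.9; OH(120°)/H(120°) eclipsed 1.3; Et(240°)/Cl(240°) eclipsed 2.6 → 7.8 kcal/mol.
Cl at 300° (staggered): CH2Cl(0°)/Cl(300°) gauche 0.9; CH2Cl(0°)/iPr(60°) gauche 1.5; OH(120°)/iPr(60°) gauche 0.9; Et(240°)/Cl(300°) gauche 1.0 → 4.3 kcal/mol.
The minimum (3.4 kcal/mol) occurs with Cl at 60°.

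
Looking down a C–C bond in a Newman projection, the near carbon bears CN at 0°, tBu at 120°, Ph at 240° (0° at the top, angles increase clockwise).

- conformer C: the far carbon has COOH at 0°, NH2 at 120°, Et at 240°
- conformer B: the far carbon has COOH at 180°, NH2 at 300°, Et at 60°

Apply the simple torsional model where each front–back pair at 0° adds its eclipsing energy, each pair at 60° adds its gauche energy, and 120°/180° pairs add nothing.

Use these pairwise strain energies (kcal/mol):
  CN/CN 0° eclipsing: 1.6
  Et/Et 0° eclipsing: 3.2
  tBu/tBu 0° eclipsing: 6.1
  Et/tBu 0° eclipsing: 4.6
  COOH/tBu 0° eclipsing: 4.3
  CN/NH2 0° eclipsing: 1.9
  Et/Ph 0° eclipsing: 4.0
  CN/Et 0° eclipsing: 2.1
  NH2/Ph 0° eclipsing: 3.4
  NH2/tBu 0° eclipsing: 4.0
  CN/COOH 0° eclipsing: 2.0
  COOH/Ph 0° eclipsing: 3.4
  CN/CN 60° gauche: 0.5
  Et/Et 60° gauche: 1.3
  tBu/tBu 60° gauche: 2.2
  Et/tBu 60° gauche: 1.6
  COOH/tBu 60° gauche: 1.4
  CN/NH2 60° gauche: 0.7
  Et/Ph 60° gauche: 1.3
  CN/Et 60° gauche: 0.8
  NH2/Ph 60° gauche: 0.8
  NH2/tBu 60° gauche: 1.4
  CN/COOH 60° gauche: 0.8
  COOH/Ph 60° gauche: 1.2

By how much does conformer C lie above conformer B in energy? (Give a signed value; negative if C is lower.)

+3.5 kcal/mol

C (eclipsed): CN(0°)/COOH(0°) eclipsed 2.0; tBu(120°)/NH2(120°) eclipsed 4.0; Ph(240°)/Et(240°) eclipsed 4.0 → 10.0 kcal/mol.
B (staggered): CN(0°)/NH2(300°) gauche 0.7; CN(0°)/Et(60°) gauche 0.8; tBu(120°)/COOH(180°) gauche 1.4; tBu(120°)/Et(60°) gauche 1.6; Ph(240°)/COOH(180°) gauche 1.2; Ph(240°)/NH2(300°) gauche 0.8 → 6.5 kcal/mol.
E(C) − E(B) = 10.0 − 6.5 = +3.5 kcal/mol.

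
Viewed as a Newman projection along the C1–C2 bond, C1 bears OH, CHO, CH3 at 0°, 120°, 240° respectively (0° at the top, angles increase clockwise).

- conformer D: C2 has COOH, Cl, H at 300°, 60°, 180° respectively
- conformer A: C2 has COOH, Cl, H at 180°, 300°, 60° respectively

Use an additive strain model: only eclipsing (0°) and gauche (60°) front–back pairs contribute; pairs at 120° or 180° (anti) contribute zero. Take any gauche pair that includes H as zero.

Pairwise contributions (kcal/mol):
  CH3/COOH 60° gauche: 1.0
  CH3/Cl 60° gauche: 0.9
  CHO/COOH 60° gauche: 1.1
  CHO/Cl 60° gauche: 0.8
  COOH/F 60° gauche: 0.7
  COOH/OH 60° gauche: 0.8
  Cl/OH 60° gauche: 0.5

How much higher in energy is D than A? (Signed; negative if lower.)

-0.4 kcal/mol

D is staggered. OH at 0° is gauche with COOH at 300° (0.8); OH at 0° is gauche with Cl at 60° (0.5); CHO at 120° is gauche with Cl at 60° (0.8); CH3 at 240° is gauche with COOH at 300° (1.0). Total 3.1 kcal/mol.
A is staggered. OH at 0° is gauche with Cl at 300° (0.5); CHO at 120° is gauche with COOH at 180° (1.1); CH3 at 240° is gauche with COOH at 180° (1.0); CH3 at 240° is gauche with Cl at 300° (0.9). Total 3.5 kcal/mol.
E(D) − E(A) = 3.1 − 3.5 = -0.4 kcal/mol.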